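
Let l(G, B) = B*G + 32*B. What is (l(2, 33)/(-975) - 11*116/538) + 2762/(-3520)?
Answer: -132547297/30773600 ≈ -4.3072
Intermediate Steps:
l(G, B) = 32*B + B*G
(l(2, 33)/(-975) - 11*116/538) + 2762/(-3520) = ((33*(32 + 2))/(-975) - 11*116/538) + 2762/(-3520) = ((33*34)*(-1/975) - 1276*1/538) + 2762*(-1/3520) = (1122*(-1/975) - 638/269) - 1381/1760 = (-374/325 - 638/269) - 1381/1760 = -307956/87425 - 1381/1760 = -132547297/30773600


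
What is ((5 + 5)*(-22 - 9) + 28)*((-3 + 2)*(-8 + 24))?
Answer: 4512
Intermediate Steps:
((5 + 5)*(-22 - 9) + 28)*((-3 + 2)*(-8 + 24)) = (10*(-31) + 28)*(-1*16) = (-310 + 28)*(-16) = -282*(-16) = 4512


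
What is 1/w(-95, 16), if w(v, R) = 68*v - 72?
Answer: -1/6532 ≈ -0.00015309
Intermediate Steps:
w(v, R) = -72 + 68*v
1/w(-95, 16) = 1/(-72 + 68*(-95)) = 1/(-72 - 6460) = 1/(-6532) = -1/6532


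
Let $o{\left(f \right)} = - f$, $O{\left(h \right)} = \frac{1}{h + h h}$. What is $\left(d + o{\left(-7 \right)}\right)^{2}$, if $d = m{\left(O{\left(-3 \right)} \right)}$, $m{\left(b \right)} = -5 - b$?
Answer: $\frac{121}{36} \approx 3.3611$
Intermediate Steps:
$O{\left(h \right)} = \frac{1}{h + h^{2}}$
$d = - \frac{31}{6}$ ($d = -5 - \frac{1}{\left(-3\right) \left(1 - 3\right)} = -5 - - \frac{1}{3 \left(-2\right)} = -5 - \left(- \frac{1}{3}\right) \left(- \frac{1}{2}\right) = -5 - \frac{1}{6} = - \frac{31}{6} \approx -5.1667$)
$\left(d + o{\left(-7 \right)}\right)^{2} = \left(- \frac{31}{6} - -7\right)^{2} = \left(- \frac{31}{6} + 7\right)^{2} = \left(\frac{11}{6}\right)^{2} = \frac{121}{36}$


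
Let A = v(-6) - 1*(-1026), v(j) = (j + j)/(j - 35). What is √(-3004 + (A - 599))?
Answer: I*√4331445/41 ≈ 50.761*I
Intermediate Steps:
v(j) = 2*j/(-35 + j) (v(j) = (2*j)/(-35 + j) = 2*j/(-35 + j))
A = 42078/41 (A = 2*(-6)/(-35 - 6) - 1*(-1026) = 2*(-6)/(-41) + 1026 = 2*(-6)*(-1/41) + 1026 = 12/41 + 1026 = 42078/41 ≈ 1026.3)
√(-3004 + (A - 599)) = √(-3004 + (42078/41 - 599)) = √(-3004 + 17519/41) = √(-105645/41) = I*√4331445/41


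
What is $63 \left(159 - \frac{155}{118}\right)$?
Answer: $\frac{1172241}{118} \approx 9934.3$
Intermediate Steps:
$63 \left(159 - \frac{155}{118}\right) = 63 \cdot \frac{18607}{118} = \frac{1172241}{118}$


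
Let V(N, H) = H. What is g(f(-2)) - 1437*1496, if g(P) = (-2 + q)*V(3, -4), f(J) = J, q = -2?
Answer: -2149736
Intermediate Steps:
g(P) = 16 (g(P) = (-2 - 2)*(-4) = -4*(-4) = 16)
g(f(-2)) - 1437*1496 = 16 - 1437*1496 = 16 - 2149752 = -2149736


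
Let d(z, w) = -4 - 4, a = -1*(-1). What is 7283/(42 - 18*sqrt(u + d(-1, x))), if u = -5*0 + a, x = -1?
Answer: 7283/96 + 7283*I*sqrt(7)/224 ≈ 75.865 + 86.022*I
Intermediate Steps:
a = 1
u = 1 (u = -5*0 + 1 = 0 + 1 = 1)
d(z, w) = -8
7283/(42 - 18*sqrt(u + d(-1, x))) = 7283/(42 - 18*sqrt(1 - 8)) = 7283/(42 - 18*I*sqrt(7))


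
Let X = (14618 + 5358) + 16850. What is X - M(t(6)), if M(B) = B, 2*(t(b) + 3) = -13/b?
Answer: 441961/12 ≈ 36830.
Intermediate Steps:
t(b) = -3 - 13/(2*b) (t(b) = -3 + (-13/b)/2 = -3 - 13/(2*b))
X = 36826 (X = 19976 + 16850 = 36826)
X - M(t(6)) = 36826 - (-3 - 13/2/6) = 36826 - (-3 - 13/2*⅙) = 36826 - (-3 - 13/12) = 36826 - 1*(-49/12) = 36826 + 49/12 = 441961/12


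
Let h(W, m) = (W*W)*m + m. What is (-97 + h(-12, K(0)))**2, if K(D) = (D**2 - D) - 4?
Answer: 458329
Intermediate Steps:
K(D) = -4 + D**2 - D
h(W, m) = m + m*W**2 (h(W, m) = W**2*m + m = m*W**2 + m = m + m*W**2)
(-97 + h(-12, K(0)))**2 = (-97 + (-4 + 0**2 - 1*0)*(1 + (-12)**2))**2 = (-97 + (-4 + 0 + 0)*(1 + 144))**2 = (-97 - 4*145)**2 = (-97 - 580)**2 = (-677)**2 = 458329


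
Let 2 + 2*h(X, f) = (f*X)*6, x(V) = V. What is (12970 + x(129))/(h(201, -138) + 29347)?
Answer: -13099/53868 ≈ -0.24317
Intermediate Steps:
h(X, f) = -1 + 3*X*f (h(X, f) = -1 + ((f*X)*6)/2 = -1 + ((X*f)*6)/2 = -1 + (6*X*f)/2 = -1 + 3*X*f)
(12970 + x(129))/(h(201, -138) + 29347) = (12970 + 129)/((-1 + 3*201*(-138)) + 29347) = 13099/((-1 - 83214) + 29347) = 13099/(-83215 + 29347) = 13099/(-53868) = 13099*(-1/53868) = -13099/53868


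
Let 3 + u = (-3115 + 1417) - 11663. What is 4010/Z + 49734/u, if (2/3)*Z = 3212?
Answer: -46507193/16096938 ≈ -2.8892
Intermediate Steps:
u = -13364 (u = -3 + ((-3115 + 1417) - 11663) = -3 + (-1698 - 11663) = -3 - 13361 = -13364)
Z = 4818 (Z = (3/2)*3212 = 4818)
4010/Z + 49734/u = 4010/4818 + 49734/(-13364) = 4010*(1/4818) + 49734*(-1/13364) = 2005/2409 - 24867/6682 = -46507193/16096938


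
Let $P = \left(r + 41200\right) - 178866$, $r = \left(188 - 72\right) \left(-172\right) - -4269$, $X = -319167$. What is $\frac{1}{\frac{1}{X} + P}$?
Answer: $- \frac{319167}{48943940284} \approx -6.5211 \cdot 10^{-6}$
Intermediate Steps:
$r = -15683$ ($r = 116 \left(-172\right) + 4269 = -19952 + 4269 = -15683$)
$P = -153349$ ($P = \left(-15683 + 41200\right) - 178866 = 25517 - 178866 = -153349$)
$\frac{1}{\frac{1}{X} + P} = \frac{1}{\frac{1}{-319167} - 153349} = \frac{1}{- \frac{1}{319167} - 153349} = \frac{1}{- \frac{48943940284}{319167}} = - \frac{319167}{48943940284}$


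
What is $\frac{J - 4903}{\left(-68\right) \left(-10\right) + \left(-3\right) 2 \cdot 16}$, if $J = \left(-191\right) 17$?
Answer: $- \frac{4075}{292} \approx -13.955$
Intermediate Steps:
$J = -3247$
$\frac{J - 4903}{\left(-68\right) \left(-10\right) + \left(-3\right) 2 \cdot 16} = \frac{-3247 - 4903}{\left(-68\right) \left(-10\right) + \left(-3\right) 2 \cdot 16} = - \frac{8150}{680 - 96} = - \frac{8150}{584} = \left(-8150\right) \frac{1}{584} = - \frac{4075}{292}$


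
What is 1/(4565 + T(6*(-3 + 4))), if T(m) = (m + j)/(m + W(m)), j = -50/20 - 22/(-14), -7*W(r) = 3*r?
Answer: 48/219191 ≈ 0.00021899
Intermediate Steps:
W(r) = -3*r/7
j = -13/14 (j = -50*1/20 - 22*(-1/14) = -5/2 + 11/7 = -13/14 ≈ -0.92857)
T(m) = 7*(-13/14 + m)/(4*m) (T(m) = (m - 13/14)/(m - 3*m/7) = (-13/14 + m)/((4*m/7)) = (-13/14 + m)*(7/(4*m)) = 7*(-13/14 + m)/(4*m))
1/(4565 + T(6*(-3 + 4))) = 1/(4565 + (-13 + 14*(6*(-3 + 4)))/(8*((6*(-3 + 4))))) = 1/(4565 + (-13 + 14*(6*1))/(8*((6*1)))) = 1/(4565 + (1/8)*(-13 + 14*6)/6) = 1/(4565 + (1/8)*(1/6)*(-13 + 84)) = 1/(4565 + (1/8)*(1/6)*71) = 1/(4565 + 71/48) = 1/(219191/48) = 48/219191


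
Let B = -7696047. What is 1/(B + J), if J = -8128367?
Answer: -1/15824414 ≈ -6.3194e-8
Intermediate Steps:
1/(B + J) = 1/(-7696047 - 8128367) = 1/(-15824414) = -1/15824414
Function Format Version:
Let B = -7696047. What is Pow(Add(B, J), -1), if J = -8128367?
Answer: Rational(-1, 15824414) ≈ -6.3194e-8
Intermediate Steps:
Pow(Add(B, J), -1) = Pow(Add(-7696047, -8128367), -1) = Pow(-15824414, -1) = Rational(-1, 15824414)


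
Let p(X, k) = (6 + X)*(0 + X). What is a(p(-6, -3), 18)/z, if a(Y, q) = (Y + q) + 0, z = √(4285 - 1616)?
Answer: 18*√2669/2669 ≈ 0.34842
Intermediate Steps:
p(X, k) = X*(6 + X) (p(X, k) = (6 + X)*X = X*(6 + X))
z = √2669 ≈ 51.662
a(Y, q) = Y + q
a(p(-6, -3), 18)/z = (-6*(6 - 6) + 18)/(√2669) = (-6*0 + 18)*(√2669/2669) = (0 + 18)*(√2669/2669) = 18*(√2669/2669) = 18*√2669/2669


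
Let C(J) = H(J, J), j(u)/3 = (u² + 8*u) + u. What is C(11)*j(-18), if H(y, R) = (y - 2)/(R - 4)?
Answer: 4374/7 ≈ 624.86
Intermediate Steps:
j(u) = 3*u² + 27*u (j(u) = 3*((u² + 8*u) + u) = 3*(u² + 9*u) = 3*u² + 27*u)
H(y, R) = (-2 + y)/(-4 + R)
C(J) = (-2 + J)/(-4 + J)
C(11)*j(-18) = ((-2 + 11)/(-4 + 11))*(3*(-18)*(9 - 18)) = (9/7)*(3*(-18)*(-9)) = ((⅐)*9)*486 = (9/7)*486 = 4374/7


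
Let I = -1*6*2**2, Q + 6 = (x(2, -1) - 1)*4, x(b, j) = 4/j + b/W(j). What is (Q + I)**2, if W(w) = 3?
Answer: 20164/9 ≈ 2240.4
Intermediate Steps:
x(b, j) = 4/j + b/3
Q = -70/3 (Q = -6 + ((4/(-1) + (1/3)*2) - 1)*4 = -6 + ((4*(-1) + 2/3) - 1)*4 = -6 + ((-4 + 2/3) - 1)*4 = -6 + (-10/3 - 1)*4 = -6 - 13/3*4 = -6 - 52/3 = -70/3 ≈ -23.333)
I = -24 (I = -6*4 = -24)
(Q + I)**2 = (-70/3 - 24)**2 = (-142/3)**2 = 20164/9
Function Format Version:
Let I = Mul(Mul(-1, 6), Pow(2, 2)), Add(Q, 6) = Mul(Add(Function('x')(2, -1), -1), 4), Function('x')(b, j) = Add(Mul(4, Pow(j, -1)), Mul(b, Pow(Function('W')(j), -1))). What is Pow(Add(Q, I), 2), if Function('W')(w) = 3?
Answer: Rational(20164, 9) ≈ 2240.4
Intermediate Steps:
Function('x')(b, j) = Add(Mul(4, Pow(j, -1)), Mul(Rational(1, 3), b)) (Function('x')(b, j) = Add(Mul(4, Pow(j, -1)), Mul(b, Pow(3, -1))) = Add(Mul(4, Pow(j, -1)), Mul(b, Rational(1, 3))) = Add(Mul(4, Pow(j, -1)), Mul(Rational(1, 3), b)))
Q = Rational(-70, 3) (Q = Add(-6, Mul(Add(Add(Mul(4, Pow(-1, -1)), Mul(Rational(1, 3), 2)), -1), 4)) = Add(-6, Mul(Add(Add(Mul(4, -1), Rational(2, 3)), -1), 4)) = Add(-6, Mul(Add(Add(-4, Rational(2, 3)), -1), 4)) = Add(-6, Mul(Add(Rational(-10, 3), -1), 4)) = Add(-6, Mul(Rational(-13, 3), 4)) = Add(-6, Rational(-52, 3)) = Rational(-70, 3) ≈ -23.333)
I = -24 (I = Mul(-6, 4) = -24)
Pow(Add(Q, I), 2) = Pow(Add(Rational(-70, 3), -24), 2) = Pow(Rational(-142, 3), 2) = Rational(20164, 9)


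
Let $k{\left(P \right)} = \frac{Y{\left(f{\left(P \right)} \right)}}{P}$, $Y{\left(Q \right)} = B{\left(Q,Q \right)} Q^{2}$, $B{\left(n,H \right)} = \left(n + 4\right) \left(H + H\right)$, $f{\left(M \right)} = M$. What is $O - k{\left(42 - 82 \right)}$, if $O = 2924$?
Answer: $118124$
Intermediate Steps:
$B{\left(n,H \right)} = 2 H \left(4 + n\right)$ ($B{\left(n,H \right)} = \left(4 + n\right) 2 H = 2 H \left(4 + n\right)$)
$Y{\left(Q \right)} = 2 Q^{3} \left(4 + Q\right)$ ($Y{\left(Q \right)} = 2 Q \left(4 + Q\right) Q^{2} = 2 Q^{3} \left(4 + Q\right)$)
$k{\left(P \right)} = 2 P^{2} \left(4 + P\right)$ ($k{\left(P \right)} = \frac{2 P^{3} \left(4 + P\right)}{P} = 2 P^{2} \left(4 + P\right)$)
$O - k{\left(42 - 82 \right)} = 2924 - 2 \left(42 - 82\right)^{2} \left(4 + \left(42 - 82\right)\right) = 2924 - 2 \left(-40\right)^{2} \left(4 - 40\right) = 2924 - 2 \cdot 1600 \left(-36\right) = 2924 - -115200 = 2924 + 115200 = 118124$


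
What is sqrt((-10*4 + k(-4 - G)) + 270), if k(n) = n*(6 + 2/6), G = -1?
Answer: sqrt(211) ≈ 14.526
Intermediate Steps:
k(n) = 19*n/3 (k(n) = n*(6 + 2*(1/6)) = n*(6 + 1/3) = n*(19/3) = 19*n/3)
sqrt((-10*4 + k(-4 - G)) + 270) = sqrt((-10*4 + 19*(-4 - 1*(-1))/3) + 270) = sqrt((-40 + 19*(-4 + 1)/3) + 270) = sqrt((-40 + (19/3)*(-3)) + 270) = sqrt((-40 - 19) + 270) = sqrt(-59 + 270) = sqrt(211)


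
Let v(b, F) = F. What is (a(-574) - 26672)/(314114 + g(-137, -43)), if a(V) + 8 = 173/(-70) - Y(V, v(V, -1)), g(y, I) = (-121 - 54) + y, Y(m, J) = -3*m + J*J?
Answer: -1988383/21966140 ≈ -0.090520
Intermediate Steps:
Y(m, J) = J² - 3*m (Y(m, J) = -3*m + J² = J² - 3*m)
g(y, I) = -175 + y
a(V) = -803/70 + 3*V (a(V) = -8 + (173/(-70) - ((-1)² - 3*V)) = -8 + (173*(-1/70) - (1 - 3*V)) = -8 + (-173/70 + (-1 + 3*V)) = -8 + (-243/70 + 3*V) = -803/70 + 3*V)
(a(-574) - 26672)/(314114 + g(-137, -43)) = ((-803/70 + 3*(-574)) - 26672)/(314114 + (-175 - 137)) = ((-803/70 - 1722) - 26672)/(314114 - 312) = (-121343/70 - 26672)/313802 = -1988383/70*1/313802 = -1988383/21966140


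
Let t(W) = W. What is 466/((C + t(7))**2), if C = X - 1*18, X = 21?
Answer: 233/50 ≈ 4.6600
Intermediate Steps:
C = 3 (C = 21 - 1*18 = 21 - 18 = 3)
466/((C + t(7))**2) = 466/((3 + 7)**2) = 466/(10**2) = 466/100 = 466*(1/100) = 233/50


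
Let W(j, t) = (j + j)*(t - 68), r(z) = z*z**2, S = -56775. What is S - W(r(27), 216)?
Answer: -5882943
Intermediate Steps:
r(z) = z**3
W(j, t) = 2*j*(-68 + t) (W(j, t) = (2*j)*(-68 + t) = 2*j*(-68 + t))
S - W(r(27), 216) = -56775 - 2*27**3*(-68 + 216) = -56775 - 2*19683*148 = -56775 - 1*5826168 = -56775 - 5826168 = -5882943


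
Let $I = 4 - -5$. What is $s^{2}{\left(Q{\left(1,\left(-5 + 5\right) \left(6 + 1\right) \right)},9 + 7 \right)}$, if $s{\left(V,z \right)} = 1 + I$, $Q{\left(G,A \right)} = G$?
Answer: $100$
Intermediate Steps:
$I = 9$ ($I = 4 + 5 = 9$)
$s{\left(V,z \right)} = 10$ ($s{\left(V,z \right)} = 1 + 9 = 10$)
$s^{2}{\left(Q{\left(1,\left(-5 + 5\right) \left(6 + 1\right) \right)},9 + 7 \right)} = 10^{2} = 100$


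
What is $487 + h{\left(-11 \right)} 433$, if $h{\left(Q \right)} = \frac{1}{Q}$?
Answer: $\frac{4924}{11} \approx 447.64$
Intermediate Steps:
$487 + h{\left(-11 \right)} 433 = 487 + \frac{1}{-11} \cdot 433 = 487 - \frac{433}{11} = \frac{4924}{11}$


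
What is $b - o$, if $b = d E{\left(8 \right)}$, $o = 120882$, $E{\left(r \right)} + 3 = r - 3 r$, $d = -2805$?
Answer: $-67587$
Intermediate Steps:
$E{\left(r \right)} = -3 - 2 r$ ($E{\left(r \right)} = -3 + \left(r - 3 r\right) = -3 - 2 r$)
$b = 53295$ ($b = - 2805 \left(-3 - 16\right) = \left(-2805\right) \left(-19\right) = 53295$)
$b - o = 53295 - 120882 = -67587$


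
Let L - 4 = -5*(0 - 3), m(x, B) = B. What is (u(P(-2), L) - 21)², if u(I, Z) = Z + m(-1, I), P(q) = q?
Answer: 16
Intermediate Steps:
L = 19 (L = 4 - 5*(0 - 3) = 4 - 5*(-3) = 4 + 15 = 19)
u(I, Z) = I + Z (u(I, Z) = Z + I = I + Z)
(u(P(-2), L) - 21)² = ((-2 + 19) - 21)² = (17 - 21)² = (-4)² = 16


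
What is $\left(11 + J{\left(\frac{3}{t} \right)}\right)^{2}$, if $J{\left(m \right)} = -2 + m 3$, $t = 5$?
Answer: $\frac{2916}{25} \approx 116.64$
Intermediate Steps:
$J{\left(m \right)} = -2 + 3 m$
$\left(11 + J{\left(\frac{3}{t} \right)}\right)^{2} = \left(11 - \left(2 - 3 \cdot \frac{3}{5}\right)\right)^{2} = \left(11 - \left(2 - 3 \cdot 3 \cdot \frac{1}{5}\right)\right)^{2} = \left(11 + \left(-2 + 3 \cdot \frac{3}{5}\right)\right)^{2} = \left(11 + \left(-2 + \frac{9}{5}\right)\right)^{2} = \left(11 - \frac{1}{5}\right)^{2} = \left(\frac{54}{5}\right)^{2} = \frac{2916}{25}$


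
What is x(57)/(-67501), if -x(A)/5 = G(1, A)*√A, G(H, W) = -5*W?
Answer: -1425*√57/67501 ≈ -0.15938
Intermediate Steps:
x(A) = 25*A^(3/2) (x(A) = -5*(-5*A)*√A = -(-25)*A^(3/2) = 25*A^(3/2))
x(57)/(-67501) = (25*57^(3/2))/(-67501) = (25*(57*√57))*(-1/67501) = (1425*√57)*(-1/67501) = -1425*√57/67501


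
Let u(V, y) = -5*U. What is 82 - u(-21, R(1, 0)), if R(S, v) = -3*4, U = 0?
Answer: 82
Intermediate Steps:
R(S, v) = -12
u(V, y) = 0 (u(V, y) = -5*0 = 0)
82 - u(-21, R(1, 0)) = 82 - 1*0 = 82 + 0 = 82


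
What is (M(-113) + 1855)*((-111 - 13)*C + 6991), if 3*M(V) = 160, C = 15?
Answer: 29374975/3 ≈ 9.7917e+6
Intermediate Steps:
M(V) = 160/3 (M(V) = (⅓)*160 = 160/3)
(M(-113) + 1855)*((-111 - 13)*C + 6991) = (160/3 + 1855)*((-111 - 13)*15 + 6991) = 5725*(-124*15 + 6991)/3 = 5725*(-1860 + 6991)/3 = (5725/3)*5131 = 29374975/3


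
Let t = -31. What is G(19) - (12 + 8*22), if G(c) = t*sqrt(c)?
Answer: -188 - 31*sqrt(19) ≈ -323.13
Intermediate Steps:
G(c) = -31*sqrt(c)
G(19) - (12 + 8*22) = -31*sqrt(19) - (12 + 8*22) = -31*sqrt(19) - (12 + 176) = -31*sqrt(19) - 1*188 = -31*sqrt(19) - 188 = -188 - 31*sqrt(19)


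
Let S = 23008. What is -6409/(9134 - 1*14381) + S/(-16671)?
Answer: -4626179/29157579 ≈ -0.15866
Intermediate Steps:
-6409/(9134 - 1*14381) + S/(-16671) = -6409/(9134 - 1*14381) + 23008/(-16671) = -6409/(9134 - 14381) + 23008*(-1/16671) = -6409/(-5247) - 23008/16671 = -6409*(-1/5247) - 23008/16671 = 6409/5247 - 23008/16671 = -4626179/29157579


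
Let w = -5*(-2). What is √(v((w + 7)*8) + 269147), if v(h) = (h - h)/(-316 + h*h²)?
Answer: √269147 ≈ 518.79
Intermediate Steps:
w = 10
v(h) = 0 (v(h) = 0/(-316 + h³) = 0)
√(v((w + 7)*8) + 269147) = √(0 + 269147) = √269147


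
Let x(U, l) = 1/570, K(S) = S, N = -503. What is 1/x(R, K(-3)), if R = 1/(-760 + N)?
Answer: 570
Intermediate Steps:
R = -1/1263 (R = 1/(-760 - 503) = 1/(-1263) = -1/1263 ≈ -0.00079177)
x(U, l) = 1/570
1/x(R, K(-3)) = 1/(1/570) = 570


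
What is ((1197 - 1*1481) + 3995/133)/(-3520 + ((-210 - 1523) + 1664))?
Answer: 33777/477337 ≈ 0.070761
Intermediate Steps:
((1197 - 1*1481) + 3995/133)/(-3520 + ((-210 - 1523) + 1664)) = ((1197 - 1481) + 3995*(1/133))/(-3520 + (-1733 + 1664)) = (-284 + 3995/133)/(-3520 - 69) = -33777/133/(-3589) = -33777/133*(-1/3589) = 33777/477337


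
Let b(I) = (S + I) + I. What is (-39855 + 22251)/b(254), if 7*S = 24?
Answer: -30807/895 ≈ -34.421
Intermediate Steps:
S = 24/7 (S = (1/7)*24 = 24/7 ≈ 3.4286)
b(I) = 24/7 + 2*I (b(I) = (24/7 + I) + I = 24/7 + 2*I)
(-39855 + 22251)/b(254) = (-39855 + 22251)/(24/7 + 2*254) = -17604/(24/7 + 508) = -17604/3580/7 = -17604*7/3580 = -30807/895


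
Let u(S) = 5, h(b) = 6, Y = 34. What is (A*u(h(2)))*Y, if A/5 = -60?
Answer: -51000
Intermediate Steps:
A = -300 (A = 5*(-60) = -300)
(A*u(h(2)))*Y = -300*5*34 = -1500*34 = -51000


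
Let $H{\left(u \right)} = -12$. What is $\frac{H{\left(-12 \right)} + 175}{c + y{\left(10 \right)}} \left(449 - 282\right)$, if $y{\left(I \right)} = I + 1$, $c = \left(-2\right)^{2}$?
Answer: $\frac{27221}{15} \approx 1814.7$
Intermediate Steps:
$c = 4$
$y{\left(I \right)} = 1 + I$
$\frac{H{\left(-12 \right)} + 175}{c + y{\left(10 \right)}} \left(449 - 282\right) = \frac{-12 + 175}{4 + \left(1 + 10\right)} \left(449 - 282\right) = \frac{163}{4 + 11} \cdot 167 = \frac{163}{15} \cdot 167 = \frac{27221}{15}$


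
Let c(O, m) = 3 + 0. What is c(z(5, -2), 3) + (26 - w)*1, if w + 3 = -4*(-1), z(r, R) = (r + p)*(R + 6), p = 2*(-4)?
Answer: 28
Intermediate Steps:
p = -8
z(r, R) = (-8 + r)*(6 + R) (z(r, R) = (r - 8)*(R + 6) = (-8 + r)*(6 + R))
c(O, m) = 3
w = 1 (w = -3 - 4*(-1) = -3 + 4 = 1)
c(z(5, -2), 3) + (26 - w)*1 = 3 + (26 - 1*1)*1 = 3 + (26 - 1)*1 = 3 + 25*1 = 3 + 25 = 28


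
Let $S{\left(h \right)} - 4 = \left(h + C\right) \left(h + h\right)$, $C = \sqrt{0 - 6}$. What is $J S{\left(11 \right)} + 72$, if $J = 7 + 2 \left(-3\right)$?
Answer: $318 + 22 i \sqrt{6} \approx 318.0 + 53.889 i$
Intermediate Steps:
$J = 1$ ($J = 7 - 6 = 1$)
$C = i \sqrt{6}$ ($C = \sqrt{-6} = i \sqrt{6} \approx 2.4495 i$)
$S{\left(h \right)} = 4 + 2 h \left(h + i \sqrt{6}\right)$ ($S{\left(h \right)} = 4 + \left(h + i \sqrt{6}\right) \left(h + h\right) = 4 + \left(h + i \sqrt{6}\right) 2 h = 4 + 2 h \left(h + i \sqrt{6}\right)$)
$J S{\left(11 \right)} + 72 = 1 \left(4 + 2 \cdot 11^{2} + 2 i 11 \sqrt{6}\right) + 72 = 1 \left(4 + 2 \cdot 121 + 22 i \sqrt{6}\right) + 72 = 1 \left(4 + 242 + 22 i \sqrt{6}\right) + 72 = 1 \left(246 + 22 i \sqrt{6}\right) + 72 = \left(246 + 22 i \sqrt{6}\right) + 72 = 318 + 22 i \sqrt{6}$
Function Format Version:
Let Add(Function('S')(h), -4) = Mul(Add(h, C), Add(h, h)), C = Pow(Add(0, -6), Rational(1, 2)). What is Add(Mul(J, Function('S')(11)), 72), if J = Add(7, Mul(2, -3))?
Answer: Add(318, Mul(22, I, Pow(6, Rational(1, 2)))) ≈ Add(318.00, Mul(53.889, I))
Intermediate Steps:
J = 1 (J = Add(7, -6) = 1)
C = Mul(I, Pow(6, Rational(1, 2))) (C = Pow(-6, Rational(1, 2)) = Mul(I, Pow(6, Rational(1, 2))) ≈ Mul(2.4495, I))
Function('S')(h) = Add(4, Mul(2, h, Add(h, Mul(I, Pow(6, Rational(1, 2)))))) (Function('S')(h) = Add(4, Mul(Add(h, Mul(I, Pow(6, Rational(1, 2)))), Add(h, h))) = Add(4, Mul(Add(h, Mul(I, Pow(6, Rational(1, 2)))), Mul(2, h))) = Add(4, Mul(2, h, Add(h, Mul(I, Pow(6, Rational(1, 2)))))))
Add(Mul(J, Function('S')(11)), 72) = Add(Mul(1, Add(4, Mul(2, Pow(11, 2)), Mul(2, I, 11, Pow(6, Rational(1, 2))))), 72) = Add(Mul(1, Add(4, Mul(2, 121), Mul(22, I, Pow(6, Rational(1, 2))))), 72) = Add(Mul(1, Add(4, 242, Mul(22, I, Pow(6, Rational(1, 2))))), 72) = Add(Mul(1, Add(246, Mul(22, I, Pow(6, Rational(1, 2))))), 72) = Add(Add(246, Mul(22, I, Pow(6, Rational(1, 2)))), 72) = Add(318, Mul(22, I, Pow(6, Rational(1, 2))))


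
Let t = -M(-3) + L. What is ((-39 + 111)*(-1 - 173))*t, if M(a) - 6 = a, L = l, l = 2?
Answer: 12528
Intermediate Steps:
L = 2
M(a) = 6 + a
t = -1 (t = -(6 - 3) + 2 = -1*3 + 2 = -3 + 2 = -1)
((-39 + 111)*(-1 - 173))*t = ((-39 + 111)*(-1 - 173))*(-1) = (72*(-174))*(-1) = -12528*(-1) = 12528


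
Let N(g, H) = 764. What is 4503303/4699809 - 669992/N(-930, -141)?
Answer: -29124017667/33246797 ≈ -876.00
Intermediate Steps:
4503303/4699809 - 669992/N(-930, -141) = 4503303/4699809 - 669992/764 = 4503303*(1/4699809) - 669992*1/764 = 166789/174067 - 167498/191 = -29124017667/33246797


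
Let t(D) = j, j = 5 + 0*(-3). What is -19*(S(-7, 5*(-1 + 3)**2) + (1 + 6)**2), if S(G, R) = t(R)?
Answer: -1026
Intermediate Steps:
j = 5 (j = 5 + 0 = 5)
t(D) = 5
S(G, R) = 5
-19*(S(-7, 5*(-1 + 3)**2) + (1 + 6)**2) = -19*(5 + (1 + 6)**2) = -19*(5 + 7**2) = -19*(5 + 49) = -19*54 = -1026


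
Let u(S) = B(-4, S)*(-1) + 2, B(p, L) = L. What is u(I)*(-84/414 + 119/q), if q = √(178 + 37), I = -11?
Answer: -182/69 + 1547*√215/215 ≈ 102.87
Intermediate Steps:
q = √215 ≈ 14.663
u(S) = 2 - S (u(S) = S*(-1) + 2 = -S + 2 = 2 - S)
u(I)*(-84/414 + 119/q) = (2 - 1*(-11))*(-84/414 + 119/(√215)) = (2 + 11)*(-84*1/414 + 119*(√215/215)) = 13*(-14/69 + 119*√215/215) = -182/69 + 1547*√215/215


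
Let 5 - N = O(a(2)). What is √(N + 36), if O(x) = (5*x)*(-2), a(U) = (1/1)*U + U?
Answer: 9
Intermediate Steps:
a(U) = 2*U (a(U) = (1*1)*U + U = 1*U + U = U + U = 2*U)
O(x) = -10*x
N = 45 (N = 5 - (-10)*2*2 = 5 - (-10)*4 = 5 - 1*(-40) = 5 + 40 = 45)
√(N + 36) = √(45 + 36) = √81 = 9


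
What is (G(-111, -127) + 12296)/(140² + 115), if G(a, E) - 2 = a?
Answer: 12187/19715 ≈ 0.61816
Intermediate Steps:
G(a, E) = 2 + a
(G(-111, -127) + 12296)/(140² + 115) = ((2 - 111) + 12296)/(140² + 115) = (-109 + 12296)/(19600 + 115) = 12187/19715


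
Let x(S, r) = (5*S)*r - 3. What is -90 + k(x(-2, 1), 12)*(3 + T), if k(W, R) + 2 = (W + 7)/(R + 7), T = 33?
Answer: -3294/19 ≈ -173.37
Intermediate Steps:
x(S, r) = -3 + 5*S*r (x(S, r) = 5*S*r - 3 = -3 + 5*S*r)
k(W, R) = -2 + (7 + W)/(7 + R) (k(W, R) = -2 + (W + 7)/(R + 7) = -2 + (7 + W)/(7 + R))
-90 + k(x(-2, 1), 12)*(3 + T) = -90 + ((-7 + (-3 + 5*(-2)*1) - 2*12)/(7 + 12))*(3 + 33) = -90 + ((-7 + (-3 - 10) - 24)/19)*36 = -90 + ((-7 - 13 - 24)/19)*36 = -90 + ((1/19)*(-44))*36 = -90 - 44/19*36 = -90 - 1584/19 = -3294/19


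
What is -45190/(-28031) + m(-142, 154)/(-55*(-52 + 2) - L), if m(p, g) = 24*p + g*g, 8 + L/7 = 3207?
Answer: 318413622/550612933 ≈ 0.57829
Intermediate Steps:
L = 22393 (L = -56 + 7*3207 = -56 + 22449 = 22393)
m(p, g) = g² + 24*p (m(p, g) = 24*p + g² = g² + 24*p)
-45190/(-28031) + m(-142, 154)/(-55*(-52 + 2) - L) = -45190/(-28031) + (154² + 24*(-142))/(-55*(-52 + 2) - 1*22393) = -45190*(-1/28031) + (23716 - 3408)/(-55*(-50) - 22393) = 45190/28031 + 20308/(2750 - 22393) = 45190/28031 + 20308/(-19643) = 45190/28031 + 20308*(-1/19643) = 45190/28031 - 20308/19643 = 318413622/550612933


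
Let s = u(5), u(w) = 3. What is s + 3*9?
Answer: 30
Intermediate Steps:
s = 3
s + 3*9 = 3 + 3*9 = 3 + 27 = 30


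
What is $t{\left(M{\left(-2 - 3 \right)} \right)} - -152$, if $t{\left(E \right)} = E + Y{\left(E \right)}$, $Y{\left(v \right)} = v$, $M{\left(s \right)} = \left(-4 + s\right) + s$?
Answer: $124$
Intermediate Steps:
$M{\left(s \right)} = -4 + 2 s$
$t{\left(E \right)} = 2 E$ ($t{\left(E \right)} = E + E = 2 E$)
$t{\left(M{\left(-2 - 3 \right)} \right)} - -152 = 2 \left(-4 + 2 \left(-2 - 3\right)\right) - -152 = 2 \left(-4 + 2 \left(-2 - 3\right)\right) + 152 = 2 \left(-4 + 2 \left(-5\right)\right) + 152 = 2 \left(-4 - 10\right) + 152 = 2 \left(-14\right) + 152 = -28 + 152 = 124$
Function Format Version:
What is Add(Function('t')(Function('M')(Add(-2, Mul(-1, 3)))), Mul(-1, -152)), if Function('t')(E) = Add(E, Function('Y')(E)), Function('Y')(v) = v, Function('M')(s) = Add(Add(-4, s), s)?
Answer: 124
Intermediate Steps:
Function('M')(s) = Add(-4, Mul(2, s))
Function('t')(E) = Mul(2, E) (Function('t')(E) = Add(E, E) = Mul(2, E))
Add(Function('t')(Function('M')(Add(-2, Mul(-1, 3)))), Mul(-1, -152)) = Add(Mul(2, Add(-4, Mul(2, Add(-2, Mul(-1, 3))))), Mul(-1, -152)) = Add(Mul(2, Add(-4, Mul(2, Add(-2, -3)))), 152) = Add(Mul(2, Add(-4, Mul(2, -5))), 152) = Add(Mul(2, Add(-4, -10)), 152) = Add(Mul(2, -14), 152) = Add(-28, 152) = 124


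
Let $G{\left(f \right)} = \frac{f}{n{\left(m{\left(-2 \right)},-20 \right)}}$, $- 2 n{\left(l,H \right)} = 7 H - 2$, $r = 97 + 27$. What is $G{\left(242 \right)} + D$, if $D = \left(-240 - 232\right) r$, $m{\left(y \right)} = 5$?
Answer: $- \frac{4155246}{71} \approx -58525.0$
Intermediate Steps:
$r = 124$
$n{\left(l,H \right)} = 1 - \frac{7 H}{2}$ ($n{\left(l,H \right)} = - \frac{7 H - 2}{2} = - \frac{-2 + 7 H}{2} = 1 - \frac{7 H}{2}$)
$G{\left(f \right)} = \frac{f}{71}$ ($G{\left(f \right)} = \frac{f}{1 - -70} = \frac{f}{1 + 70} = \frac{f}{71}$)
$D = -58528$ ($D = \left(-240 - 232\right) 124 = \left(-472\right) 124 = -58528$)
$G{\left(242 \right)} + D = \frac{1}{71} \cdot 242 - 58528 = \frac{242}{71} - 58528 = - \frac{4155246}{71}$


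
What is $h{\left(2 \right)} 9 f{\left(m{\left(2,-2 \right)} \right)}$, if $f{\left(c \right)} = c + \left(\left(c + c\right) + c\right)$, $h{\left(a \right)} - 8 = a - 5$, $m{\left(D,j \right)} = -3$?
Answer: $-540$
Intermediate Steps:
$h{\left(a \right)} = 3 + a$ ($h{\left(a \right)} = 8 + \left(a - 5\right) = 8 + \left(-5 + a\right) = 3 + a$)
$f{\left(c \right)} = 4 c$ ($f{\left(c \right)} = c + \left(2 c + c\right) = c + 3 c = 4 c$)
$h{\left(2 \right)} 9 f{\left(m{\left(2,-2 \right)} \right)} = \left(3 + 2\right) 9 \cdot 4 \left(-3\right) = 5 \cdot 9 \left(-12\right) = 45 \left(-12\right) = -540$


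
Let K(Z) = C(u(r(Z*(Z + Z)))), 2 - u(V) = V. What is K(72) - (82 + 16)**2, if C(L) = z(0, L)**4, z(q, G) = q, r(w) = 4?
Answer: -9604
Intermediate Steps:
u(V) = 2 - V
C(L) = 0 (C(L) = 0**4 = 0)
K(Z) = 0
K(72) - (82 + 16)**2 = 0 - (82 + 16)**2 = 0 - 1*98**2 = 0 - 1*9604 = 0 - 9604 = -9604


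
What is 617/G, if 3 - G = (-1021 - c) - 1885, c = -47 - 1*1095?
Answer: 617/1767 ≈ 0.34918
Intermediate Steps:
c = -1142 (c = -47 - 1095 = -1142)
G = 1767 (G = 3 - ((-1021 - 1*(-1142)) - 1885) = 3 - ((-1021 + 1142) - 1885) = 3 - (121 - 1885) = 3 - 1*(-1764) = 3 + 1764 = 1767)
617/G = 617/1767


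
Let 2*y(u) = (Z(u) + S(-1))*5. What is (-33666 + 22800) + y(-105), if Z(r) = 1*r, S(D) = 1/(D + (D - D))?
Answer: -11131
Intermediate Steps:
S(D) = 1/D (S(D) = 1/(D + 0) = 1/D)
Z(r) = r
y(u) = -5/2 + 5*u/2 (y(u) = ((u + 1/(-1))*5)/2 = ((u - 1)*5)/2 = ((-1 + u)*5)/2 = (-5 + 5*u)/2 = -5/2 + 5*u/2)
(-33666 + 22800) + y(-105) = (-33666 + 22800) + (-5/2 + (5/2)*(-105)) = -10866 + (-5/2 - 525/2) = -10866 - 265 = -11131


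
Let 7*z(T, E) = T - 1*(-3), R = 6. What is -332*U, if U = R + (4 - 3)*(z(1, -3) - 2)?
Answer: -10624/7 ≈ -1517.7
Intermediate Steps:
z(T, E) = 3/7 + T/7 (z(T, E) = (T - 1*(-3))/7 = (T + 3)/7 = (3 + T)/7 = 3/7 + T/7)
U = 32/7 (U = 6 + (4 - 3)*((3/7 + (⅐)*1) - 2) = 6 + 1*((3/7 + ⅐) - 2) = 6 + 1*(4/7 - 2) = 6 + 1*(-10/7) = 6 - 10/7 = 32/7 ≈ 4.5714)
-332*U = -332*32/7 = -10624/7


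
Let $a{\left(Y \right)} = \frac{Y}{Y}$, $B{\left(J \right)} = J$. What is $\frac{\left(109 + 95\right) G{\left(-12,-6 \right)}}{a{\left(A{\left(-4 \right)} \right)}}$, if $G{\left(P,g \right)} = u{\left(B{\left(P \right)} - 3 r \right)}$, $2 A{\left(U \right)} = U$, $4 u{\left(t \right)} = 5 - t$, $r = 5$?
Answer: $1632$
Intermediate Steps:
$u{\left(t \right)} = \frac{5}{4} - \frac{t}{4}$ ($u{\left(t \right)} = \frac{5 - t}{4} = \frac{5}{4} - \frac{t}{4}$)
$A{\left(U \right)} = \frac{U}{2}$
$G{\left(P,g \right)} = 5 - \frac{P}{4}$ ($G{\left(P,g \right)} = \frac{5}{4} - \frac{P - 15}{4} = \frac{5}{4} - \frac{-15 + P}{4} = \frac{5}{4} - \left(- \frac{15}{4} + \frac{P}{4}\right) = 5 - \frac{P}{4}$)
$a{\left(Y \right)} = 1$
$\frac{\left(109 + 95\right) G{\left(-12,-6 \right)}}{a{\left(A{\left(-4 \right)} \right)}} = \frac{\left(109 + 95\right) \left(5 - -3\right)}{1} = 204 \left(5 + 3\right) 1 = 204 \cdot 8 \cdot 1 = 1632 \cdot 1 = 1632$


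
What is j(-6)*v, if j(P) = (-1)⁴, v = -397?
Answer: -397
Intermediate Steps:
j(P) = 1
j(-6)*v = 1*(-397) = -397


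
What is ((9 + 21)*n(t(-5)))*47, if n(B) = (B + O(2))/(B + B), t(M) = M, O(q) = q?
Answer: 423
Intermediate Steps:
n(B) = (2 + B)/(2*B) (n(B) = (B + 2)/(B + B) = (2 + B)/((2*B)) = (2 + B)*(1/(2*B)) = (2 + B)/(2*B))
((9 + 21)*n(t(-5)))*47 = ((9 + 21)*((½)*(2 - 5)/(-5)))*47 = (30*((½)*(-⅕)*(-3)))*47 = (30*(3/10))*47 = 9*47 = 423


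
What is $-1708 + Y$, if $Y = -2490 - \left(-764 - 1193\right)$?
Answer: $-2241$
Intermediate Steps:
$Y = -533$ ($Y = -2490 - \left(-764 - 1193\right) = -2490 - -1957 = -2490 + 1957 = -533$)
$-1708 + Y = -1708 - 533 = -2241$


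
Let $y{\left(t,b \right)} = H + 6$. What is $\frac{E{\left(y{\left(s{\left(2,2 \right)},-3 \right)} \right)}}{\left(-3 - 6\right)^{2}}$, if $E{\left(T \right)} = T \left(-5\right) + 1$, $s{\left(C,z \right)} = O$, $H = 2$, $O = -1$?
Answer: $- \frac{13}{27} \approx -0.48148$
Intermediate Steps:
$s{\left(C,z \right)} = -1$
$y{\left(t,b \right)} = 8$ ($y{\left(t,b \right)} = 2 + 6 = 8$)
$E{\left(T \right)} = 1 - 5 T$ ($E{\left(T \right)} = - 5 T + 1 = 1 - 5 T$)
$\frac{E{\left(y{\left(s{\left(2,2 \right)},-3 \right)} \right)}}{\left(-3 - 6\right)^{2}} = \frac{1 - 40}{\left(-3 - 6\right)^{2}} = \frac{1 - 40}{\left(-9\right)^{2}} = - \frac{39}{81} = \left(-39\right) \frac{1}{81} = - \frac{13}{27}$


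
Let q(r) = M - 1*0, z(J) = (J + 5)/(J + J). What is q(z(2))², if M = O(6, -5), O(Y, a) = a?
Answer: 25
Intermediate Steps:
M = -5
z(J) = (5 + J)/(2*J) (z(J) = (5 + J)/((2*J)) = (5 + J)*(1/(2*J)) = (5 + J)/(2*J))
q(r) = -5 (q(r) = -5 - 1*0 = -5 + 0 = -5)
q(z(2))² = (-5)² = 25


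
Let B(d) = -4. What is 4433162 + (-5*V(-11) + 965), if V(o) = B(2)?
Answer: 4434147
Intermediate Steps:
V(o) = -4
4433162 + (-5*V(-11) + 965) = 4433162 + (-5*(-4) + 965) = 4433162 + (20 + 965) = 4433162 + 985 = 4434147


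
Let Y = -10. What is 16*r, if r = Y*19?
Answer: -3040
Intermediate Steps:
r = -190 (r = -10*19 = -190)
16*r = 16*(-190) = -3040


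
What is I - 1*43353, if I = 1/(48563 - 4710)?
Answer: -1901159108/43853 ≈ -43353.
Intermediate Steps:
I = 1/43853 ≈ 2.2803e-5
I - 1*43353 = 1/43853 - 1*43353 = 1/43853 - 43353 = -1901159108/43853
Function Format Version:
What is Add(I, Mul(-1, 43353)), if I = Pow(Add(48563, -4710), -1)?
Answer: Rational(-1901159108, 43853) ≈ -43353.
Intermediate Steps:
I = Rational(1, 43853) (I = Pow(43853, -1) = Rational(1, 43853) ≈ 2.2803e-5)
Add(I, Mul(-1, 43353)) = Add(Rational(1, 43853), Mul(-1, 43353)) = Add(Rational(1, 43853), -43353) = Rational(-1901159108, 43853)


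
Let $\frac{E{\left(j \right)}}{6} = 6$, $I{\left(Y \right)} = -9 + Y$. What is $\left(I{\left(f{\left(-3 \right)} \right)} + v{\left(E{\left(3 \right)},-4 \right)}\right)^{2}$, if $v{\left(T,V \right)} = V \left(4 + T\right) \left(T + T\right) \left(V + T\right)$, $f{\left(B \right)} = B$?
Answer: $135904297104$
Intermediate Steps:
$E{\left(j \right)} = 36$ ($E{\left(j \right)} = 6 \cdot 6 = 36$)
$v{\left(T,V \right)} = 2 T V \left(4 + T\right) \left(T + V\right)$ ($v{\left(T,V \right)} = V \left(4 + T\right) 2 T \left(T + V\right) = 2 T V \left(4 + T\right) \left(T + V\right)$)
$\left(I{\left(f{\left(-3 \right)} \right)} + v{\left(E{\left(3 \right)},-4 \right)}\right)^{2} = \left(\left(-9 - 3\right) + 2 \cdot 36 \left(-4\right) \left(36^{2} + 4 \cdot 36 + 4 \left(-4\right) + 36 \left(-4\right)\right)\right)^{2} = \left(-12 + 2 \cdot 36 \left(-4\right) \left(1296 + 144 - 16 - 144\right)\right)^{2} = \left(-12 + 2 \cdot 36 \left(-4\right) 1280\right)^{2} = \left(-12 - 368640\right)^{2} = \left(-368652\right)^{2} = 135904297104$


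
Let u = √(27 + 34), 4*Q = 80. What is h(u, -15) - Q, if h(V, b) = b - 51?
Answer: -86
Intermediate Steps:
Q = 20 (Q = (¼)*80 = 20)
u = √61 ≈ 7.8102
h(V, b) = -51 + b
h(u, -15) - Q = (-51 - 15) - 1*20 = -66 - 20 = -86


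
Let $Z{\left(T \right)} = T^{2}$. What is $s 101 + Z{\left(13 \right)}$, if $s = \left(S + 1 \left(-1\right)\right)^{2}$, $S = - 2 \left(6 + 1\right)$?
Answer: $22894$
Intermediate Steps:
$S = -14$ ($S = \left(-2\right) 7 = -14$)
$s = 225$ ($s = \left(-14 + 1 \left(-1\right)\right)^{2} = \left(-14 - 1\right)^{2} = \left(-15\right)^{2} = 225$)
$s 101 + Z{\left(13 \right)} = 225 \cdot 101 + 13^{2} = 22725 + 169 = 22894$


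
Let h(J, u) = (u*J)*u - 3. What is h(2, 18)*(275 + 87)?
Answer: 233490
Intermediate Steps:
h(J, u) = -3 + J*u² (h(J, u) = (J*u)*u - 3 = J*u² - 3 = -3 + J*u²)
h(2, 18)*(275 + 87) = (-3 + 2*18²)*(275 + 87) = (-3 + 2*324)*362 = (-3 + 648)*362 = 645*362 = 233490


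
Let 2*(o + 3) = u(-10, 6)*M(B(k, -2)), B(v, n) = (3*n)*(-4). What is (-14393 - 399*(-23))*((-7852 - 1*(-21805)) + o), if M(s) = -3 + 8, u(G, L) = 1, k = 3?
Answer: -72776240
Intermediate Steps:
B(v, n) = -12*n
M(s) = 5
o = -1/2 (o = -3 + (1*5)/2 = -3 + (1/2)*5 = -3 + 5/2 = -1/2 ≈ -0.50000)
(-14393 - 399*(-23))*((-7852 - 1*(-21805)) + o) = (-14393 - 399*(-23))*((-7852 - 1*(-21805)) - 1/2) = (-14393 + 9177)*((-7852 + 21805) - 1/2) = -5216*(13953 - 1/2) = -5216*27905/2 = -72776240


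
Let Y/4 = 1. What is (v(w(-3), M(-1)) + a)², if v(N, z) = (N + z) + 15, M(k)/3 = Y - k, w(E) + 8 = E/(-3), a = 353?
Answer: 141376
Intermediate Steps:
Y = 4 (Y = 4*1 = 4)
w(E) = -8 - E/3 (w(E) = -8 + E/(-3) = -8 + E*(-⅓) = -8 - E/3)
M(k) = 12 - 3*k (M(k) = 3*(4 - k) = 12 - 3*k)
v(N, z) = 15 + N + z
(v(w(-3), M(-1)) + a)² = ((15 + (-8 - ⅓*(-3)) + (12 - 3*(-1))) + 353)² = ((15 + (-8 + 1) + (12 + 3)) + 353)² = ((15 - 7 + 15) + 353)² = (23 + 353)² = 376² = 141376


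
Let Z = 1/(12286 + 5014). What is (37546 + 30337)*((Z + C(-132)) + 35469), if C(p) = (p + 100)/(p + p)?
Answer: 1374584680048039/570900 ≈ 2.4078e+9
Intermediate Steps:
C(p) = (100 + p)/(2*p) (C(p) = (100 + p)/((2*p)) = (100 + p)*(1/(2*p)) = (100 + p)/(2*p))
Z = 1/17300 ≈ 5.7803e-5
(37546 + 30337)*((Z + C(-132)) + 35469) = (37546 + 30337)*((1/17300 + (½)*(100 - 132)/(-132)) + 35469) = 67883*((1/17300 + (½)*(-1/132)*(-32)) + 35469) = 67883*((1/17300 + 4/33) + 35469) = 67883*(69233/570900 + 35469) = 67883*(20249321333/570900) = 1374584680048039/570900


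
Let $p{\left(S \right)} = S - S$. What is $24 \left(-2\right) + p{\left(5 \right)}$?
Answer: $-48$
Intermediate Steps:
$p{\left(S \right)} = 0$
$24 \left(-2\right) + p{\left(5 \right)} = 24 \left(-2\right) + 0 = -48 + 0 = -48$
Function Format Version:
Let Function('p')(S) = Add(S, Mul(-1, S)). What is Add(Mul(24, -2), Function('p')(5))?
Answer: -48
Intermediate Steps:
Function('p')(S) = 0
Add(Mul(24, -2), Function('p')(5)) = Add(Mul(24, -2), 0) = Add(-48, 0) = -48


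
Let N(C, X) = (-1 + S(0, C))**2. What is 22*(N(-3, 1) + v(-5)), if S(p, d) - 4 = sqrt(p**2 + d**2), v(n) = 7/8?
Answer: 3245/4 ≈ 811.25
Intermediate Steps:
v(n) = 7/8 (v(n) = 7*(1/8) = 7/8)
S(p, d) = 4 + sqrt(d**2 + p**2) (S(p, d) = 4 + sqrt(p**2 + d**2) = 4 + sqrt(d**2 + p**2))
N(C, X) = (3 + sqrt(C**2))**2 (N(C, X) = (-1 + (4 + sqrt(C**2 + 0**2)))**2 = (-1 + (4 + sqrt(C**2 + 0)))**2 = (-1 + (4 + sqrt(C**2)))**2 = (3 + sqrt(C**2))**2)
22*(N(-3, 1) + v(-5)) = 22*((3 + sqrt((-3)**2))**2 + 7/8) = 22*((3 + sqrt(9))**2 + 7/8) = 22*((3 + 3)**2 + 7/8) = 22*(6**2 + 7/8) = 22*(36 + 7/8) = 22*(295/8) = 3245/4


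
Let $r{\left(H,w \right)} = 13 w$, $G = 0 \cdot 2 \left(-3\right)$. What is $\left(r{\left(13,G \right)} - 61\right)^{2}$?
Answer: $3721$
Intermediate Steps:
$G = 0$ ($G = 0 \left(-3\right) = 0$)
$\left(r{\left(13,G \right)} - 61\right)^{2} = \left(13 \cdot 0 - 61\right)^{2} = \left(0 - 61\right)^{2} = \left(-61\right)^{2} = 3721$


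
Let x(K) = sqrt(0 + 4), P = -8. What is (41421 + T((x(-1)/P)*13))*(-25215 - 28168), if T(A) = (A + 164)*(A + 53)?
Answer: -42209564419/16 ≈ -2.6381e+9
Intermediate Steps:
x(K) = 2 (x(K) = sqrt(4) = 2)
T(A) = (53 + A)*(164 + A) (T(A) = (164 + A)*(53 + A) = (53 + A)*(164 + A))
(41421 + T((x(-1)/P)*13))*(-25215 - 28168) = (41421 + (8692 + ((2/(-8))*13)**2 + 217*((2/(-8))*13)))*(-25215 - 28168) = (41421 + (8692 + ((2*(-1/8))*13)**2 + 217*((2*(-1/8))*13)))*(-53383) = (41421 + (8692 + (-1/4*13)**2 + 217*(-1/4*13)))*(-53383) = (41421 + (8692 + (-13/4)**2 + 217*(-13/4)))*(-53383) = (41421 + (8692 + 169/16 - 2821/4))*(-53383) = (41421 + 127957/16)*(-53383) = (790693/16)*(-53383) = -42209564419/16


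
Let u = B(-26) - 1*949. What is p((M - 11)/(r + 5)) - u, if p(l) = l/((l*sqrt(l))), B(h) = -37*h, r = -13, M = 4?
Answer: -13 + 2*sqrt(14)/7 ≈ -11.931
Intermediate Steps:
p(l) = 1/sqrt(l) (p(l) = l/(l**(3/2)) = l/l**(3/2) = 1/sqrt(l))
u = 13 (u = -37*(-26) - 1*949 = 962 - 949 = 13)
p((M - 11)/(r + 5)) - u = 1/sqrt((4 - 11)/(-13 + 5)) - 1*13 = 1/sqrt(-7/(-8)) - 13 = 1/sqrt(-7*(-1/8)) - 13 = 1/sqrt(7/8) - 13 = 2*sqrt(14)/7 - 13 = -13 + 2*sqrt(14)/7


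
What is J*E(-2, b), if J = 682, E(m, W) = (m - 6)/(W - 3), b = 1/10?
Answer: 54560/29 ≈ 1881.4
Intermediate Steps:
b = ⅒ ≈ 0.10000
E(m, W) = (-6 + m)/(-3 + W)
J*E(-2, b) = 682*((-6 - 2)/(-3 + ⅒)) = 682*(-8/(-29/10)) = 682*(-10/29*(-8)) = 682*(80/29) = 54560/29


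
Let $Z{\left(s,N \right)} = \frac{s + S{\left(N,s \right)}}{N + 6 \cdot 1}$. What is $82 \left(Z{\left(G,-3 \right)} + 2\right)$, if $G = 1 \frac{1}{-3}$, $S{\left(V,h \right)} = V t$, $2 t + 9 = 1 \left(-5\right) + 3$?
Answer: $\frac{5453}{9} \approx 605.89$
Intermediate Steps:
$t = - \frac{11}{2}$ ($t = - \frac{9}{2} + \frac{1 \left(-5\right) + 3}{2} = - \frac{9}{2} + \frac{-5 + 3}{2} = - \frac{9}{2} + \frac{1}{2} \left(-2\right) = - \frac{9}{2} - 1 = - \frac{11}{2} \approx -5.5$)
$S{\left(V,h \right)} = - \frac{11 V}{2}$ ($S{\left(V,h \right)} = V \left(- \frac{11}{2}\right) = - \frac{11 V}{2}$)
$G = - \frac{1}{3}$ ($G = 1 \left(- \frac{1}{3}\right) = - \frac{1}{3} \approx -0.33333$)
$Z{\left(s,N \right)} = \frac{s - \frac{11 N}{2}}{6 + N}$ ($Z{\left(s,N \right)} = \frac{s - \frac{11 N}{2}}{N + 6 \cdot 1} = \frac{s - \frac{11 N}{2}}{N + 6} = \frac{s - \frac{11 N}{2}}{6 + N}$)
$82 \left(Z{\left(G,-3 \right)} + 2\right) = 82 \left(\frac{- \frac{1}{3} - - \frac{33}{2}}{6 - 3} + 2\right) = 82 \left(\frac{- \frac{1}{3} + \frac{33}{2}}{3} + 2\right) = 82 \left(\frac{1}{3} \cdot \frac{97}{6} + 2\right) = 82 \left(\frac{97}{18} + 2\right) = 82 \cdot \frac{133}{18} = \frac{5453}{9}$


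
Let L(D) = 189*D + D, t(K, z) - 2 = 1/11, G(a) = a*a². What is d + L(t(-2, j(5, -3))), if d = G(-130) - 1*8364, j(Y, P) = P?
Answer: -24254634/11 ≈ -2.2050e+6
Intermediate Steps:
G(a) = a³
t(K, z) = 23/11 (t(K, z) = 2 + 1/11 = 23/11)
L(D) = 190*D
d = -2205364 (d = (-130)³ - 1*8364 = -2197000 - 8364 = -2205364)
d + L(t(-2, j(5, -3))) = -2205364 + 190*(23/11) = -2205364 + 4370/11 = -24254634/11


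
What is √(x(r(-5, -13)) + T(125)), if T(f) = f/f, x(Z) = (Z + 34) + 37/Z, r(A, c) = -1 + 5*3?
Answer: √10122/14 ≈ 7.1863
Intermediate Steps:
r(A, c) = 14 (r(A, c) = -1 + 15 = 14)
x(Z) = 34 + Z + 37/Z (x(Z) = (34 + Z) + 37/Z = 34 + Z + 37/Z)
T(f) = 1
√(x(r(-5, -13)) + T(125)) = √((34 + 14 + 37/14) + 1) = √(709/14 + 1) = √(723/14) = √10122/14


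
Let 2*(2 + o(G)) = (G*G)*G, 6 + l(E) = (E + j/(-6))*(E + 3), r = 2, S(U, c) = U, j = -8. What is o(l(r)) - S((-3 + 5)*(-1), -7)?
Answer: 16384/27 ≈ 606.81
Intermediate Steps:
l(E) = -6 + (3 + E)*(4/3 + E) (l(E) = -6 + (E - 8/(-6))*(E + 3) = -6 + (E - 8*(-⅙))*(3 + E) = -6 + (E + 4/3)*(3 + E) = -6 + (4/3 + E)*(3 + E) = -6 + (3 + E)*(4/3 + E))
o(G) = -2 + G³/2 (o(G) = -2 + ((G*G)*G)/2 = -2 + (G²*G)/2 = -2 + G³/2)
o(l(r)) - S((-3 + 5)*(-1), -7) = (-2 + (-2 + 2² + (13/3)*2)³/2) - (-3 + 5)*(-1) = (-2 + (-2 + 4 + 26/3)³/2) - 2*(-1) = (-2 + (32/3)³/2) - 1*(-2) = (-2 + (½)*(32768/27)) + 2 = (-2 + 16384/27) + 2 = 16330/27 + 2 = 16384/27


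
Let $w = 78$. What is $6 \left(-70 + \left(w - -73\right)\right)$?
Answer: $486$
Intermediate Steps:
$6 \left(-70 + \left(w - -73\right)\right) = 6 \left(-70 + \left(78 - -73\right)\right) = 6 \left(-70 + \left(78 + 73\right)\right) = 6 \left(-70 + 151\right) = 6 \cdot 81 = 486$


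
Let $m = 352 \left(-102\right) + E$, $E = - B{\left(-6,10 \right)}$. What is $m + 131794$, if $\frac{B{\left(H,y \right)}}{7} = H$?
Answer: $95932$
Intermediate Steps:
$B{\left(H,y \right)} = 7 H$
$E = 42$ ($E = - 7 \left(-6\right) = \left(-1\right) \left(-42\right) = 42$)
$m = -35862$ ($m = 352 \left(-102\right) + 42 = -35904 + 42 = -35862$)
$m + 131794 = -35862 + 131794 = 95932$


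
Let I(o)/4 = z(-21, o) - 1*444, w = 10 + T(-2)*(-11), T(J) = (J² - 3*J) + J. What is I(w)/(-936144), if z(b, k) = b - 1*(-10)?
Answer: 455/234036 ≈ 0.0019441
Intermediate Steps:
z(b, k) = 10 + b (z(b, k) = b + 10 = 10 + b)
T(J) = J² - 2*J
w = -78 (w = 10 - 2*(-2 - 2)*(-11) = 10 - 2*(-4)*(-11) = 10 + 8*(-11) = 10 - 88 = -78)
I(o) = -1820 (I(o) = 4*((10 - 21) - 1*444) = 4*(-11 - 444) = 4*(-455) = -1820)
I(w)/(-936144) = -1820/(-936144) = -1820*(-1/936144) = 455/234036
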